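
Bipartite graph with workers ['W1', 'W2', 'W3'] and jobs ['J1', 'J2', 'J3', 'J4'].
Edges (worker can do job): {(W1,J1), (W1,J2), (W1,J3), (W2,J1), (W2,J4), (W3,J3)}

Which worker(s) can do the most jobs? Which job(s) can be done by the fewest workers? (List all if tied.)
Most versatile: W1 (3 jobs); Least covered: J2, J4 (1 workers)

Worker degrees (jobs they can do): W1:3, W2:2, W3:1
Job degrees (workers who can do it): J1:2, J2:1, J3:2, J4:1

Maximum worker degree is 3, achieved by: W1
Minimum job degree is 1, achieved by: J2, J4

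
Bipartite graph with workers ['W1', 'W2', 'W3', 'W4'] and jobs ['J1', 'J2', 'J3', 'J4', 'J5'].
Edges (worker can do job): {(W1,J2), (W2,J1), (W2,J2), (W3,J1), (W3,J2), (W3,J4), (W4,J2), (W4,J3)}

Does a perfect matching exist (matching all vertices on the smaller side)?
Yes, perfect matching exists (size 4)

Perfect matching: {(W1,J2), (W2,J1), (W3,J4), (W4,J3)}
All 4 vertices on the smaller side are matched.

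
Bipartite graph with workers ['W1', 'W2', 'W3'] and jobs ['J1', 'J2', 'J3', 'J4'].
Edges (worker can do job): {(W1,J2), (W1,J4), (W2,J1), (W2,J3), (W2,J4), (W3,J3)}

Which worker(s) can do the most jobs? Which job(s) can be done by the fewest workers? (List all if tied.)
Most versatile: W2 (3 jobs); Least covered: J1, J2 (1 workers)

Worker degrees (jobs they can do): W1:2, W2:3, W3:1
Job degrees (workers who can do it): J1:1, J2:1, J3:2, J4:2

Maximum worker degree is 3, achieved by: W2
Minimum job degree is 1, achieved by: J1, J2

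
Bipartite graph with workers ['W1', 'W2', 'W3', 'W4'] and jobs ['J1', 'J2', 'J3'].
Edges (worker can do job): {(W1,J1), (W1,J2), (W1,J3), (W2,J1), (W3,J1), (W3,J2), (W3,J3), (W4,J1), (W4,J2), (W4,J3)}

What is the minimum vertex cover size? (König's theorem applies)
Minimum vertex cover size = 3

By König's theorem: in bipartite graphs,
min vertex cover = max matching = 3

Maximum matching has size 3, so minimum vertex cover also has size 3.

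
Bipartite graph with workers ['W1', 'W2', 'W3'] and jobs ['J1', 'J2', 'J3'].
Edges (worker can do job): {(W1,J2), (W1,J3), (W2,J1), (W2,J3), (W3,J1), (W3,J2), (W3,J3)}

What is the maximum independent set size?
Maximum independent set = 3

By König's theorem:
- Min vertex cover = Max matching = 3
- Max independent set = Total vertices - Min vertex cover
- Max independent set = 6 - 3 = 3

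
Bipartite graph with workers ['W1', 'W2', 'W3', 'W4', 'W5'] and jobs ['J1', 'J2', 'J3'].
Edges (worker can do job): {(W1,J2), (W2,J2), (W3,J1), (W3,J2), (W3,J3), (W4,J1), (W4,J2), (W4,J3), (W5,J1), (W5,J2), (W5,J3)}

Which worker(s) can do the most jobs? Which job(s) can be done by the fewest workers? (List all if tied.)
Most versatile: W3, W4, W5 (3 jobs); Least covered: J1, J3 (3 workers)

Worker degrees (jobs they can do): W1:1, W2:1, W3:3, W4:3, W5:3
Job degrees (workers who can do it): J1:3, J2:5, J3:3

Maximum worker degree is 3, achieved by: W3, W4, W5
Minimum job degree is 3, achieved by: J1, J3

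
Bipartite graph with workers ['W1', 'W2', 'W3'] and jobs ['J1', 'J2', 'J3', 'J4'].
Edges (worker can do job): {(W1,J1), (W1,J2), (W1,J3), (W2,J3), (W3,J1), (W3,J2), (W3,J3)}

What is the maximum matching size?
Maximum matching size = 3

Maximum matching: {(W1,J2), (W2,J3), (W3,J1)}
Size: 3

This assigns 3 workers to 3 distinct jobs.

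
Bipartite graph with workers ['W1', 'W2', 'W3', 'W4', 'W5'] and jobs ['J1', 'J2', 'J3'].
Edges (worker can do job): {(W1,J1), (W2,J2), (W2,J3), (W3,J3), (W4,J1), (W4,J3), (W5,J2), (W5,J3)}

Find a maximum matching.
Matching: {(W3,J3), (W4,J1), (W5,J2)}

Maximum matching (size 3):
  W3 → J3
  W4 → J1
  W5 → J2

Each worker is assigned to at most one job, and each job to at most one worker.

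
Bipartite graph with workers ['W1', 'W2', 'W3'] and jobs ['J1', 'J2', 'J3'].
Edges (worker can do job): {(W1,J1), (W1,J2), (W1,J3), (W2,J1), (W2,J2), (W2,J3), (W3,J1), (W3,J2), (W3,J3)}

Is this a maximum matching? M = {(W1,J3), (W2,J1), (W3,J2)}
Yes, size 3 is maximum

Proposed matching has size 3.
Maximum matching size for this graph: 3.

This is a maximum matching.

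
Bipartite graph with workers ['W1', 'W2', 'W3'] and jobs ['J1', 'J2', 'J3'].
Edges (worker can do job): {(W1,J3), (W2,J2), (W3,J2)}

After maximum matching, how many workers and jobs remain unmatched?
Unmatched: 1 workers, 1 jobs

Maximum matching size: 2
Workers: 3 total, 2 matched, 1 unmatched
Jobs: 3 total, 2 matched, 1 unmatched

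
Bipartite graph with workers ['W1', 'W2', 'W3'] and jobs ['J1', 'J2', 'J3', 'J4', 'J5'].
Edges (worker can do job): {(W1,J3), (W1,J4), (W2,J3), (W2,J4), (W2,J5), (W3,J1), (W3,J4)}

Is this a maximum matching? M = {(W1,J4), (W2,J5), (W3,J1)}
Yes, size 3 is maximum

Proposed matching has size 3.
Maximum matching size for this graph: 3.

This is a maximum matching.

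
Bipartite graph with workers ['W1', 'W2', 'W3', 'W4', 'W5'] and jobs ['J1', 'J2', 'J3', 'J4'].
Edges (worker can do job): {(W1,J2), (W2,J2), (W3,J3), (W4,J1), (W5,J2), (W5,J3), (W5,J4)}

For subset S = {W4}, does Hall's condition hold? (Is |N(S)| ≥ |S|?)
Yes: |N(S)| = 1, |S| = 1

Subset S = {W4}
Neighbors N(S) = {J1}

|N(S)| = 1, |S| = 1
Hall's condition: |N(S)| ≥ |S| is satisfied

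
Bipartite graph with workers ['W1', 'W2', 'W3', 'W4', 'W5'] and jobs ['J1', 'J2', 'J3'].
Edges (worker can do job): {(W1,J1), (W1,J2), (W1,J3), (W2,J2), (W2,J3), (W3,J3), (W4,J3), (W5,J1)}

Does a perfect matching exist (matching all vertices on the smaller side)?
Yes, perfect matching exists (size 3)

Perfect matching: {(W1,J2), (W3,J3), (W5,J1)}
All 3 vertices on the smaller side are matched.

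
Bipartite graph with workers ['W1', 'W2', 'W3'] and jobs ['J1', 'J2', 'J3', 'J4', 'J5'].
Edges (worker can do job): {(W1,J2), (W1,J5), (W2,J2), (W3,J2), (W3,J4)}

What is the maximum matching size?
Maximum matching size = 3

Maximum matching: {(W1,J5), (W2,J2), (W3,J4)}
Size: 3

This assigns 3 workers to 3 distinct jobs.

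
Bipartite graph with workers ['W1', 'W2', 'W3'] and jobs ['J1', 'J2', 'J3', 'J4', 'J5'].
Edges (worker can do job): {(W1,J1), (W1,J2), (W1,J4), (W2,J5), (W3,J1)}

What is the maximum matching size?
Maximum matching size = 3

Maximum matching: {(W1,J4), (W2,J5), (W3,J1)}
Size: 3

This assigns 3 workers to 3 distinct jobs.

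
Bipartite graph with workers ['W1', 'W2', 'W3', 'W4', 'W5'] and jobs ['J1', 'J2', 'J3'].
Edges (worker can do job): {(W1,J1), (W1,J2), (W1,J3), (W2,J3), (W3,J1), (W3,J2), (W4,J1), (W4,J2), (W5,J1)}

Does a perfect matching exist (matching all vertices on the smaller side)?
Yes, perfect matching exists (size 3)

Perfect matching: {(W1,J3), (W3,J2), (W5,J1)}
All 3 vertices on the smaller side are matched.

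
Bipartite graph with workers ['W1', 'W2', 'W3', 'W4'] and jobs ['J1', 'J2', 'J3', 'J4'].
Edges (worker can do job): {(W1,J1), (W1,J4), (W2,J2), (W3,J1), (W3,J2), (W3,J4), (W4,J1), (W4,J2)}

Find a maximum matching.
Matching: {(W2,J2), (W3,J4), (W4,J1)}

Maximum matching (size 3):
  W2 → J2
  W3 → J4
  W4 → J1

Each worker is assigned to at most one job, and each job to at most one worker.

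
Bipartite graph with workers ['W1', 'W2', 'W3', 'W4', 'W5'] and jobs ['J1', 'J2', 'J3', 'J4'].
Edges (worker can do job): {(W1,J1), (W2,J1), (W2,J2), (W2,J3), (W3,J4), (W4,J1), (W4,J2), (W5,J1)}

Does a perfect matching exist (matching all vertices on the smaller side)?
Yes, perfect matching exists (size 4)

Perfect matching: {(W2,J3), (W3,J4), (W4,J2), (W5,J1)}
All 4 vertices on the smaller side are matched.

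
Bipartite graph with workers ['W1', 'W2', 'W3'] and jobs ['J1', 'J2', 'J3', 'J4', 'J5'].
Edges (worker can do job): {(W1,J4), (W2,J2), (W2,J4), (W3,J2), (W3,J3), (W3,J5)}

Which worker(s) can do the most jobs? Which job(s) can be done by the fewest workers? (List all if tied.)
Most versatile: W3 (3 jobs); Least covered: J1 (0 workers)

Worker degrees (jobs they can do): W1:1, W2:2, W3:3
Job degrees (workers who can do it): J1:0, J2:2, J3:1, J4:2, J5:1

Maximum worker degree is 3, achieved by: W3
Minimum job degree is 0, achieved by: J1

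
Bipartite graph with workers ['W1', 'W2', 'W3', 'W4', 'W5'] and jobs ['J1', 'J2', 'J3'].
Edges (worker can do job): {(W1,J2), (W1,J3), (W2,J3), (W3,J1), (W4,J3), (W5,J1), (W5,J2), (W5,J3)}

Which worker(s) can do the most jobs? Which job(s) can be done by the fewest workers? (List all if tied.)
Most versatile: W5 (3 jobs); Least covered: J1, J2 (2 workers)

Worker degrees (jobs they can do): W1:2, W2:1, W3:1, W4:1, W5:3
Job degrees (workers who can do it): J1:2, J2:2, J3:4

Maximum worker degree is 3, achieved by: W5
Minimum job degree is 2, achieved by: J1, J2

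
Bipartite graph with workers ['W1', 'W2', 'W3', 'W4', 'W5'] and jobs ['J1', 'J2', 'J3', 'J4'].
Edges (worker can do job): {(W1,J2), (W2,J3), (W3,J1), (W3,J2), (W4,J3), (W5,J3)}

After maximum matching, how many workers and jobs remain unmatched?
Unmatched: 2 workers, 1 jobs

Maximum matching size: 3
Workers: 5 total, 3 matched, 2 unmatched
Jobs: 4 total, 3 matched, 1 unmatched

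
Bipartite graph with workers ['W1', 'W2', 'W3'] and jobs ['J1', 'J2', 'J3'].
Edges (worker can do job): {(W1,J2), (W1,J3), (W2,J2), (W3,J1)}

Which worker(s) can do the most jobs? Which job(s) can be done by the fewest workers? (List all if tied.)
Most versatile: W1 (2 jobs); Least covered: J1, J3 (1 workers)

Worker degrees (jobs they can do): W1:2, W2:1, W3:1
Job degrees (workers who can do it): J1:1, J2:2, J3:1

Maximum worker degree is 2, achieved by: W1
Minimum job degree is 1, achieved by: J1, J3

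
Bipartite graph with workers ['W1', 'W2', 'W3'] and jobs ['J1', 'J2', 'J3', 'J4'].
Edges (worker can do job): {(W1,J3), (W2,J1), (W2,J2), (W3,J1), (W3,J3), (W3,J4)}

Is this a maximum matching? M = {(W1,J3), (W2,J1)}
No, size 2 is not maximum

Proposed matching has size 2.
Maximum matching size for this graph: 3.

This is NOT maximum - can be improved to size 3.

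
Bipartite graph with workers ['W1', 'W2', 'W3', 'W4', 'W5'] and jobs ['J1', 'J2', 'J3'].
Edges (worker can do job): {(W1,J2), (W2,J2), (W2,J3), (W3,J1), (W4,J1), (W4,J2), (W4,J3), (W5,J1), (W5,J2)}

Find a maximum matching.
Matching: {(W3,J1), (W4,J3), (W5,J2)}

Maximum matching (size 3):
  W3 → J1
  W4 → J3
  W5 → J2

Each worker is assigned to at most one job, and each job to at most one worker.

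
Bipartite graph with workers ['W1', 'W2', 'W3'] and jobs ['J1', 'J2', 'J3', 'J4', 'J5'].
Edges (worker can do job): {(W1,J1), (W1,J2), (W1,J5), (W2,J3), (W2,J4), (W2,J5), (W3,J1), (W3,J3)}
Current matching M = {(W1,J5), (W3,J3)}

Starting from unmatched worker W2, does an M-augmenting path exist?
Yes: W2 → J3 → W3 → J1

An M-augmenting path alternates non-matching / matching edges, starting and ending at unmatched vertices.
Path: W2 → J3 → W3 → J1
(J1 is unmatched in M, so the path is augmenting.)
Flipping edges along this path would increase |M| from 2 to 3.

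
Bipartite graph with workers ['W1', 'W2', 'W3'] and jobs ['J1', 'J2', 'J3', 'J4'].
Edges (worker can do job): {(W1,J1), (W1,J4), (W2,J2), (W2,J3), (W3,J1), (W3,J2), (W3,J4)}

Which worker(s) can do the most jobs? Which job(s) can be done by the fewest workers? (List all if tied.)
Most versatile: W3 (3 jobs); Least covered: J3 (1 workers)

Worker degrees (jobs they can do): W1:2, W2:2, W3:3
Job degrees (workers who can do it): J1:2, J2:2, J3:1, J4:2

Maximum worker degree is 3, achieved by: W3
Minimum job degree is 1, achieved by: J3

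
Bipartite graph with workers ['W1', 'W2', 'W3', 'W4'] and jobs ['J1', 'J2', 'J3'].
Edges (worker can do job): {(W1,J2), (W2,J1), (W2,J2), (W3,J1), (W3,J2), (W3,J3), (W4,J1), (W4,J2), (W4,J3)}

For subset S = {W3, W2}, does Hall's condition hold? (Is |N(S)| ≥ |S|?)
Yes: |N(S)| = 3, |S| = 2

Subset S = {W3, W2}
Neighbors N(S) = {J1, J2, J3}

|N(S)| = 3, |S| = 2
Hall's condition: |N(S)| ≥ |S| is satisfied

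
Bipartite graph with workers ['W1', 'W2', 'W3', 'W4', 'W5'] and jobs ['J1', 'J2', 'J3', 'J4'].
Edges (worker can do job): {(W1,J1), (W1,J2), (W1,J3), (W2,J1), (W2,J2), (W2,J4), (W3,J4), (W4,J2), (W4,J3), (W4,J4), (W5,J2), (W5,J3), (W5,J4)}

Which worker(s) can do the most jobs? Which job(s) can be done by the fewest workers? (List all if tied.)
Most versatile: W1, W2, W4, W5 (3 jobs); Least covered: J1 (2 workers)

Worker degrees (jobs they can do): W1:3, W2:3, W3:1, W4:3, W5:3
Job degrees (workers who can do it): J1:2, J2:4, J3:3, J4:4

Maximum worker degree is 3, achieved by: W1, W2, W4, W5
Minimum job degree is 2, achieved by: J1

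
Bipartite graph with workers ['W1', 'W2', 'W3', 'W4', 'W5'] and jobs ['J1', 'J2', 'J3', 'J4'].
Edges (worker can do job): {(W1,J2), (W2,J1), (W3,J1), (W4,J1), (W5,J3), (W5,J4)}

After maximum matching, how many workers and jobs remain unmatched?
Unmatched: 2 workers, 1 jobs

Maximum matching size: 3
Workers: 5 total, 3 matched, 2 unmatched
Jobs: 4 total, 3 matched, 1 unmatched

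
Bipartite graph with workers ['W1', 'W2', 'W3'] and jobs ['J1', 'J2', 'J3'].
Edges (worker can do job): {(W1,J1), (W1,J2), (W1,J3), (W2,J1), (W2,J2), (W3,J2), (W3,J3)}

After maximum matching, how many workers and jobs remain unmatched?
Unmatched: 0 workers, 0 jobs

Maximum matching size: 3
Workers: 3 total, 3 matched, 0 unmatched
Jobs: 3 total, 3 matched, 0 unmatched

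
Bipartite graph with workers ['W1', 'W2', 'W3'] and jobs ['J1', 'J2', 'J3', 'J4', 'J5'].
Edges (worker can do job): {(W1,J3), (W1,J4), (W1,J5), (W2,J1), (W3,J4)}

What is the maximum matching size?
Maximum matching size = 3

Maximum matching: {(W1,J5), (W2,J1), (W3,J4)}
Size: 3

This assigns 3 workers to 3 distinct jobs.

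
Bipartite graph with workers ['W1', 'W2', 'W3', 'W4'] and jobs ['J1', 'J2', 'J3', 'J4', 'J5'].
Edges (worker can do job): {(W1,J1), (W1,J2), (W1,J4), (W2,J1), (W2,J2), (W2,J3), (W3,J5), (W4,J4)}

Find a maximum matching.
Matching: {(W1,J1), (W2,J2), (W3,J5), (W4,J4)}

Maximum matching (size 4):
  W1 → J1
  W2 → J2
  W3 → J5
  W4 → J4

Each worker is assigned to at most one job, and each job to at most one worker.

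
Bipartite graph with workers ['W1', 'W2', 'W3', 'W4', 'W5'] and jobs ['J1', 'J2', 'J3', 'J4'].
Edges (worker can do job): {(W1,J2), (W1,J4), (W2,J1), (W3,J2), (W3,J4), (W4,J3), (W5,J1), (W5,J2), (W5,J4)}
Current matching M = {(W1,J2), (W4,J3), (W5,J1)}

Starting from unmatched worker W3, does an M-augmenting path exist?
Yes: W3 → J4

An M-augmenting path alternates non-matching / matching edges, starting and ending at unmatched vertices.
Path: W3 → J4
(J4 is unmatched in M, so the path is augmenting.)
Flipping edges along this path would increase |M| from 3 to 4.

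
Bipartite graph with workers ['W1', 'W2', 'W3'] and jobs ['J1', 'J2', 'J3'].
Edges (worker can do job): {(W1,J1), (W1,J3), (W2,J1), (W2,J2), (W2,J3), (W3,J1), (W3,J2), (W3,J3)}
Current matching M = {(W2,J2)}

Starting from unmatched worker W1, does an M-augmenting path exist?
Yes: W1 → J3

An M-augmenting path alternates non-matching / matching edges, starting and ending at unmatched vertices.
Path: W1 → J3
(J3 is unmatched in M, so the path is augmenting.)
Flipping edges along this path would increase |M| from 1 to 2.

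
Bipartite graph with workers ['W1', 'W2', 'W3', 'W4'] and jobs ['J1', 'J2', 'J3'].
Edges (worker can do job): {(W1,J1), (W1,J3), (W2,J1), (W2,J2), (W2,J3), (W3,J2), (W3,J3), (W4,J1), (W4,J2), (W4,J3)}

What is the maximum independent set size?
Maximum independent set = 4

By König's theorem:
- Min vertex cover = Max matching = 3
- Max independent set = Total vertices - Min vertex cover
- Max independent set = 7 - 3 = 4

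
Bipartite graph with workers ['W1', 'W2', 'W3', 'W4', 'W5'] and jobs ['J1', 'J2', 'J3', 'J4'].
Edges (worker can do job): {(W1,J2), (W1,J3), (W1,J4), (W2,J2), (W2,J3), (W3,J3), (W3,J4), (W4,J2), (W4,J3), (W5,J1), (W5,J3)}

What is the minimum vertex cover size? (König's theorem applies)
Minimum vertex cover size = 4

By König's theorem: in bipartite graphs,
min vertex cover = max matching = 4

Maximum matching has size 4, so minimum vertex cover also has size 4.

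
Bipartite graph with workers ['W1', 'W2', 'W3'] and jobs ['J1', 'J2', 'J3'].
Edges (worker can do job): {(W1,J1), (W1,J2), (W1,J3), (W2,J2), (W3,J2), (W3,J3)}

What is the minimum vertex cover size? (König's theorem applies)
Minimum vertex cover size = 3

By König's theorem: in bipartite graphs,
min vertex cover = max matching = 3

Maximum matching has size 3, so minimum vertex cover also has size 3.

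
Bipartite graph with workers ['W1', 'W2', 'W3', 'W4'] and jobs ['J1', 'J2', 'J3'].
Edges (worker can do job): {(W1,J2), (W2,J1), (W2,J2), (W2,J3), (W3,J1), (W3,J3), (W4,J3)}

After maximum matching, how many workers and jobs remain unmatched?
Unmatched: 1 workers, 0 jobs

Maximum matching size: 3
Workers: 4 total, 3 matched, 1 unmatched
Jobs: 3 total, 3 matched, 0 unmatched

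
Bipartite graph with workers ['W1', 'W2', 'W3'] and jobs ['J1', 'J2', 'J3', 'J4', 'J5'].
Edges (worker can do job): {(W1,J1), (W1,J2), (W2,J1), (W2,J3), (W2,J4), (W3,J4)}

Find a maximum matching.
Matching: {(W1,J2), (W2,J1), (W3,J4)}

Maximum matching (size 3):
  W1 → J2
  W2 → J1
  W3 → J4

Each worker is assigned to at most one job, and each job to at most one worker.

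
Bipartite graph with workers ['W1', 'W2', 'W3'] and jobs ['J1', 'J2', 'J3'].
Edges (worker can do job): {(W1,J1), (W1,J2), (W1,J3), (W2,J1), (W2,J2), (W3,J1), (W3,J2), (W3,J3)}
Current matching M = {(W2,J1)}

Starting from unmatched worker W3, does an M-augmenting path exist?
Yes: W3 → J1 → W2 → J2

An M-augmenting path alternates non-matching / matching edges, starting and ending at unmatched vertices.
Path: W3 → J1 → W2 → J2
(J2 is unmatched in M, so the path is augmenting.)
Flipping edges along this path would increase |M| from 1 to 2.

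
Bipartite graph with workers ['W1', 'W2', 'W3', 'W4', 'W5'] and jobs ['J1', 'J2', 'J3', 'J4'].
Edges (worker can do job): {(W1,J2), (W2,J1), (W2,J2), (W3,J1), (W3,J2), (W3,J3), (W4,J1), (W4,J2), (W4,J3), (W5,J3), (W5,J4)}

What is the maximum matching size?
Maximum matching size = 4

Maximum matching: {(W1,J2), (W3,J1), (W4,J3), (W5,J4)}
Size: 4

This assigns 4 workers to 4 distinct jobs.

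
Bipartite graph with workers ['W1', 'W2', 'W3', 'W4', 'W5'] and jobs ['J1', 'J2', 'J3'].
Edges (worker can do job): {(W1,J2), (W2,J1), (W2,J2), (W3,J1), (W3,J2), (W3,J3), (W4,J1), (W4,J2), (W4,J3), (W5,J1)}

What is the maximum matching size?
Maximum matching size = 3

Maximum matching: {(W1,J2), (W3,J1), (W4,J3)}
Size: 3

This assigns 3 workers to 3 distinct jobs.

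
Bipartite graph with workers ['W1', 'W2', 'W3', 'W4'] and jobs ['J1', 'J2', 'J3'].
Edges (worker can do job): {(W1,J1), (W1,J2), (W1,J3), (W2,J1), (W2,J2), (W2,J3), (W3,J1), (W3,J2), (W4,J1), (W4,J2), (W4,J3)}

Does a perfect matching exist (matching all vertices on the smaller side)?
Yes, perfect matching exists (size 3)

Perfect matching: {(W1,J3), (W3,J2), (W4,J1)}
All 3 vertices on the smaller side are matched.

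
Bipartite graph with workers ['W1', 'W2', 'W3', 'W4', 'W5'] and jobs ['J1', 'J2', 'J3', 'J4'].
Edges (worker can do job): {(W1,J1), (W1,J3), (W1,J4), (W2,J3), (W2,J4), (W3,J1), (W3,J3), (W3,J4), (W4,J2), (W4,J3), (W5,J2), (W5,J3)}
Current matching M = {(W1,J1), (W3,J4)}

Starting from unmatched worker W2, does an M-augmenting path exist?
Yes: W2 → J4 → W3 → J1 → W1 → J3

An M-augmenting path alternates non-matching / matching edges, starting and ending at unmatched vertices.
Path: W2 → J4 → W3 → J1 → W1 → J3
(J3 is unmatched in M, so the path is augmenting.)
Flipping edges along this path would increase |M| from 2 to 3.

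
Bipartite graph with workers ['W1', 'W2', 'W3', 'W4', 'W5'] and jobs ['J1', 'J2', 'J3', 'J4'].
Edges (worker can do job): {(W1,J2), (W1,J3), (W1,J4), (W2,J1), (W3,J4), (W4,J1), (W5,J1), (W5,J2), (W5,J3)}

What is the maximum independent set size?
Maximum independent set = 5

By König's theorem:
- Min vertex cover = Max matching = 4
- Max independent set = Total vertices - Min vertex cover
- Max independent set = 9 - 4 = 5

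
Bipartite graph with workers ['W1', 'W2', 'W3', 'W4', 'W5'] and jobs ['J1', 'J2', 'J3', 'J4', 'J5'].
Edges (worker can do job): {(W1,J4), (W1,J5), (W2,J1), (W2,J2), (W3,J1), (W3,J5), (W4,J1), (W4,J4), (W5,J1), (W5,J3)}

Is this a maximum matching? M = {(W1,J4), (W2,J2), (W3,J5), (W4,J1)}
No, size 4 is not maximum

Proposed matching has size 4.
Maximum matching size for this graph: 5.

This is NOT maximum - can be improved to size 5.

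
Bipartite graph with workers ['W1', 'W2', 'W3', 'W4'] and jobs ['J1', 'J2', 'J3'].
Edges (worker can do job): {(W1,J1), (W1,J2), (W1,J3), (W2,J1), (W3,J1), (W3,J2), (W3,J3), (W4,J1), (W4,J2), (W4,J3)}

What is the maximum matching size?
Maximum matching size = 3

Maximum matching: {(W1,J2), (W3,J1), (W4,J3)}
Size: 3

This assigns 3 workers to 3 distinct jobs.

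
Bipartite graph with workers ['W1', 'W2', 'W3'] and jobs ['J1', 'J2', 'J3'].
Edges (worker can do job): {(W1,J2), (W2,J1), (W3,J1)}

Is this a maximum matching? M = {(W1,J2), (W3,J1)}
Yes, size 2 is maximum

Proposed matching has size 2.
Maximum matching size for this graph: 2.

This is a maximum matching.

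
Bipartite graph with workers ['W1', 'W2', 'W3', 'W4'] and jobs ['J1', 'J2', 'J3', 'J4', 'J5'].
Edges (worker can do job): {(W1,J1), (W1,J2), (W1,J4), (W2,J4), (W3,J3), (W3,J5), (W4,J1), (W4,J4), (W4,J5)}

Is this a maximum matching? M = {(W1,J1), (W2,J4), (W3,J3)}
No, size 3 is not maximum

Proposed matching has size 3.
Maximum matching size for this graph: 4.

This is NOT maximum - can be improved to size 4.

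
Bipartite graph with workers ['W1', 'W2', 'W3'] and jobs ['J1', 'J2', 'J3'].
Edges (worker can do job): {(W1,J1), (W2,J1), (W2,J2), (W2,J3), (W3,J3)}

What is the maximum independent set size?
Maximum independent set = 3

By König's theorem:
- Min vertex cover = Max matching = 3
- Max independent set = Total vertices - Min vertex cover
- Max independent set = 6 - 3 = 3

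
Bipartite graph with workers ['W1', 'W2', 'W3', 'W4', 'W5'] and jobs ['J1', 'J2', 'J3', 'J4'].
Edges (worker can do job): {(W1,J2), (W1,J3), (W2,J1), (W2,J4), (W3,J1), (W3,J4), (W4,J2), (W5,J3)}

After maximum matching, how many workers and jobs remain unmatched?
Unmatched: 1 workers, 0 jobs

Maximum matching size: 4
Workers: 5 total, 4 matched, 1 unmatched
Jobs: 4 total, 4 matched, 0 unmatched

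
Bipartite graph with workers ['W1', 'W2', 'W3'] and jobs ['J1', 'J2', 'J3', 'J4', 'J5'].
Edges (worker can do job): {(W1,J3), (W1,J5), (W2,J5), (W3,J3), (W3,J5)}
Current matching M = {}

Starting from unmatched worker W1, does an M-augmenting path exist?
Yes: W1 → J5

An M-augmenting path alternates non-matching / matching edges, starting and ending at unmatched vertices.
Path: W1 → J5
(J5 is unmatched in M, so the path is augmenting.)
Flipping edges along this path would increase |M| from 0 to 1.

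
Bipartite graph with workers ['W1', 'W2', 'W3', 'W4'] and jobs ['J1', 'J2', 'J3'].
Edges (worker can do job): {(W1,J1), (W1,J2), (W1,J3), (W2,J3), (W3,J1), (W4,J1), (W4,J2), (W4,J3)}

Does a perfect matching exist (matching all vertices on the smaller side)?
Yes, perfect matching exists (size 3)

Perfect matching: {(W1,J3), (W3,J1), (W4,J2)}
All 3 vertices on the smaller side are matched.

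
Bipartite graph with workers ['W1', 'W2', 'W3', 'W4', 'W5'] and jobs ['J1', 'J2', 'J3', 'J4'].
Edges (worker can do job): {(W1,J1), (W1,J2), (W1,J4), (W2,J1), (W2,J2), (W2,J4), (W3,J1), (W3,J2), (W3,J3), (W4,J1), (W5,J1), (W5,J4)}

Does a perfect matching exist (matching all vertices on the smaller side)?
Yes, perfect matching exists (size 4)

Perfect matching: {(W1,J4), (W2,J2), (W3,J3), (W5,J1)}
All 4 vertices on the smaller side are matched.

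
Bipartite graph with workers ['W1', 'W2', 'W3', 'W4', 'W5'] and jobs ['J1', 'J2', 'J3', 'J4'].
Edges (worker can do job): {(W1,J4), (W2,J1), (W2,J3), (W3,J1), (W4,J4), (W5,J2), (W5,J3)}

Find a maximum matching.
Matching: {(W2,J3), (W3,J1), (W4,J4), (W5,J2)}

Maximum matching (size 4):
  W2 → J3
  W3 → J1
  W4 → J4
  W5 → J2

Each worker is assigned to at most one job, and each job to at most one worker.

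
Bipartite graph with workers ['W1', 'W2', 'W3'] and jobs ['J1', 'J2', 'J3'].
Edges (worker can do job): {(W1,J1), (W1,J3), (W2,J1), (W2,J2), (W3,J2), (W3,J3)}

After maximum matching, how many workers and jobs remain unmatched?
Unmatched: 0 workers, 0 jobs

Maximum matching size: 3
Workers: 3 total, 3 matched, 0 unmatched
Jobs: 3 total, 3 matched, 0 unmatched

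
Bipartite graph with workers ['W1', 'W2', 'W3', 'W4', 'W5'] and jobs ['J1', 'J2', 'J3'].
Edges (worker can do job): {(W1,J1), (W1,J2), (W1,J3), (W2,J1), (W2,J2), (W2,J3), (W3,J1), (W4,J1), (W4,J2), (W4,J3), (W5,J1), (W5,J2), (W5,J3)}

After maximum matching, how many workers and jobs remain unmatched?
Unmatched: 2 workers, 0 jobs

Maximum matching size: 3
Workers: 5 total, 3 matched, 2 unmatched
Jobs: 3 total, 3 matched, 0 unmatched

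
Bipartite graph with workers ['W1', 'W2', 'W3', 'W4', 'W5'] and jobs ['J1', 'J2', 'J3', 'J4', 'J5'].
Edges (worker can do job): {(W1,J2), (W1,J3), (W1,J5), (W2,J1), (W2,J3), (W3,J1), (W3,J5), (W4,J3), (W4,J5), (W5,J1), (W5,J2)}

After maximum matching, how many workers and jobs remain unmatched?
Unmatched: 1 workers, 1 jobs

Maximum matching size: 4
Workers: 5 total, 4 matched, 1 unmatched
Jobs: 5 total, 4 matched, 1 unmatched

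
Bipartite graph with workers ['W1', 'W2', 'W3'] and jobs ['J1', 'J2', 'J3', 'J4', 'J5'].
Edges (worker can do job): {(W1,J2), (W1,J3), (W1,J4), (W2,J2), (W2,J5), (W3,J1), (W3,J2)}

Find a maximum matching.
Matching: {(W1,J3), (W2,J5), (W3,J1)}

Maximum matching (size 3):
  W1 → J3
  W2 → J5
  W3 → J1

Each worker is assigned to at most one job, and each job to at most one worker.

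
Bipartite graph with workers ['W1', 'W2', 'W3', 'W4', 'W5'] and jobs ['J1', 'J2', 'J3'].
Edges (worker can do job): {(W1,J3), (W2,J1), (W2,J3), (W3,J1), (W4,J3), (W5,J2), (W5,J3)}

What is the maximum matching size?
Maximum matching size = 3

Maximum matching: {(W3,J1), (W4,J3), (W5,J2)}
Size: 3

This assigns 3 workers to 3 distinct jobs.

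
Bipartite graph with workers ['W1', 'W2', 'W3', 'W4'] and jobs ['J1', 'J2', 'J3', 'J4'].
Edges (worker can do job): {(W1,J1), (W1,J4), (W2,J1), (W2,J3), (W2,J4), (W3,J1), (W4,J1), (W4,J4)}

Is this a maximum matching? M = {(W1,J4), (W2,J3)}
No, size 2 is not maximum

Proposed matching has size 2.
Maximum matching size for this graph: 3.

This is NOT maximum - can be improved to size 3.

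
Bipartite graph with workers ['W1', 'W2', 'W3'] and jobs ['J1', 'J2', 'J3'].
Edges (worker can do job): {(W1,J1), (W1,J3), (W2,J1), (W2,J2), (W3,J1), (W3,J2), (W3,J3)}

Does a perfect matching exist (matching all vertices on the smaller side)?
Yes, perfect matching exists (size 3)

Perfect matching: {(W1,J3), (W2,J1), (W3,J2)}
All 3 vertices on the smaller side are matched.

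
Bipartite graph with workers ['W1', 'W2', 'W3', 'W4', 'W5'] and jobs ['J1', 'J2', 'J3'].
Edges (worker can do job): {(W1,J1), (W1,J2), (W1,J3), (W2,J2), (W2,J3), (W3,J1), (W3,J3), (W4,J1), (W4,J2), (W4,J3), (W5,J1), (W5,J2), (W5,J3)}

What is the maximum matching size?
Maximum matching size = 3

Maximum matching: {(W3,J3), (W4,J1), (W5,J2)}
Size: 3

This assigns 3 workers to 3 distinct jobs.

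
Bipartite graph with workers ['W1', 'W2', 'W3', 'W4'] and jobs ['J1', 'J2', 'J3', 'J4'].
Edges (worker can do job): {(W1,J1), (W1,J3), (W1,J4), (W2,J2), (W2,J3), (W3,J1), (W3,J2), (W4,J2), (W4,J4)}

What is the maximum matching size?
Maximum matching size = 4

Maximum matching: {(W1,J3), (W2,J2), (W3,J1), (W4,J4)}
Size: 4

This assigns 4 workers to 4 distinct jobs.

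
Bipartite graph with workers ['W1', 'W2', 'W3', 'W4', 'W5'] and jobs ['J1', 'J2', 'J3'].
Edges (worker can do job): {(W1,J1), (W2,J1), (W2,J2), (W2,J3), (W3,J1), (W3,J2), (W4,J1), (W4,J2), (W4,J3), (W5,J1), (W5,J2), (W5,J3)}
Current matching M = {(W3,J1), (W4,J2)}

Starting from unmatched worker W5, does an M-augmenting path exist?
Yes: W5 → J1 → W3 → J2 → W4 → J3

An M-augmenting path alternates non-matching / matching edges, starting and ending at unmatched vertices.
Path: W5 → J1 → W3 → J2 → W4 → J3
(J3 is unmatched in M, so the path is augmenting.)
Flipping edges along this path would increase |M| from 2 to 3.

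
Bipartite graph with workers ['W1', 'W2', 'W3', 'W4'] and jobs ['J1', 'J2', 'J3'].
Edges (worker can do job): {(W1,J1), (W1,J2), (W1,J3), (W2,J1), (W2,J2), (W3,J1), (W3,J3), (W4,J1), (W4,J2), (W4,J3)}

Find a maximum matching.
Matching: {(W1,J2), (W3,J1), (W4,J3)}

Maximum matching (size 3):
  W1 → J2
  W3 → J1
  W4 → J3

Each worker is assigned to at most one job, and each job to at most one worker.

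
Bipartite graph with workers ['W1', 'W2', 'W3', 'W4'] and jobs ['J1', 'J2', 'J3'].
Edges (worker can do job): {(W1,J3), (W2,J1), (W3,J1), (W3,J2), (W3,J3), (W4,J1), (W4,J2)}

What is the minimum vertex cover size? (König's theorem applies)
Minimum vertex cover size = 3

By König's theorem: in bipartite graphs,
min vertex cover = max matching = 3

Maximum matching has size 3, so minimum vertex cover also has size 3.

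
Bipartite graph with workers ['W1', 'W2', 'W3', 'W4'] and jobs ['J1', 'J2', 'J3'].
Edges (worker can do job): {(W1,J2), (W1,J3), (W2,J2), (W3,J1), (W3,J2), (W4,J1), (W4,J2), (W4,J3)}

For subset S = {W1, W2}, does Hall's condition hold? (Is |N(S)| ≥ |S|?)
Yes: |N(S)| = 2, |S| = 2

Subset S = {W1, W2}
Neighbors N(S) = {J2, J3}

|N(S)| = 2, |S| = 2
Hall's condition: |N(S)| ≥ |S| is satisfied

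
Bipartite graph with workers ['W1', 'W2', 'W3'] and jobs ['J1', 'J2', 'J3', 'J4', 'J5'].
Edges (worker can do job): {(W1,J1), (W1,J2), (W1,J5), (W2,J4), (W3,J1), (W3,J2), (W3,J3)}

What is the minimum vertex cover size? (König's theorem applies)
Minimum vertex cover size = 3

By König's theorem: in bipartite graphs,
min vertex cover = max matching = 3

Maximum matching has size 3, so minimum vertex cover also has size 3.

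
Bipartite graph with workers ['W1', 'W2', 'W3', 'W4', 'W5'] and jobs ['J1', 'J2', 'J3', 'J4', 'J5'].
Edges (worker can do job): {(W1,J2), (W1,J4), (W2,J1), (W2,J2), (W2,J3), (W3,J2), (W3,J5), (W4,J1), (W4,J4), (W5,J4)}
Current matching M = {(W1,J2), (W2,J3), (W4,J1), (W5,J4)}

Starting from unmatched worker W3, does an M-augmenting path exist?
Yes: W3 → J5

An M-augmenting path alternates non-matching / matching edges, starting and ending at unmatched vertices.
Path: W3 → J5
(J5 is unmatched in M, so the path is augmenting.)
Flipping edges along this path would increase |M| from 4 to 5.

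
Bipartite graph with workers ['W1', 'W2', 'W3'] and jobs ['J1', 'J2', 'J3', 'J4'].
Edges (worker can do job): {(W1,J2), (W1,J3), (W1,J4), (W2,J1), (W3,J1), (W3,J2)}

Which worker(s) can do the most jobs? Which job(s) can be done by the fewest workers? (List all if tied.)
Most versatile: W1 (3 jobs); Least covered: J3, J4 (1 workers)

Worker degrees (jobs they can do): W1:3, W2:1, W3:2
Job degrees (workers who can do it): J1:2, J2:2, J3:1, J4:1

Maximum worker degree is 3, achieved by: W1
Minimum job degree is 1, achieved by: J3, J4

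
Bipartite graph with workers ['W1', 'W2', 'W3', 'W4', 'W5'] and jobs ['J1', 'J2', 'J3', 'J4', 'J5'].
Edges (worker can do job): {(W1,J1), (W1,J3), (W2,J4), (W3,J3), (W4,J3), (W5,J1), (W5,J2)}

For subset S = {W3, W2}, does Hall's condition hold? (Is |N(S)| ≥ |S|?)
Yes: |N(S)| = 2, |S| = 2

Subset S = {W3, W2}
Neighbors N(S) = {J3, J4}

|N(S)| = 2, |S| = 2
Hall's condition: |N(S)| ≥ |S| is satisfied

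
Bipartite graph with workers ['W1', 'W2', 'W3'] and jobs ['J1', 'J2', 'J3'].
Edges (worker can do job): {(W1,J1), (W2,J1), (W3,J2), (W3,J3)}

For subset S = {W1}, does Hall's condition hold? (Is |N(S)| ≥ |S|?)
Yes: |N(S)| = 1, |S| = 1

Subset S = {W1}
Neighbors N(S) = {J1}

|N(S)| = 1, |S| = 1
Hall's condition: |N(S)| ≥ |S| is satisfied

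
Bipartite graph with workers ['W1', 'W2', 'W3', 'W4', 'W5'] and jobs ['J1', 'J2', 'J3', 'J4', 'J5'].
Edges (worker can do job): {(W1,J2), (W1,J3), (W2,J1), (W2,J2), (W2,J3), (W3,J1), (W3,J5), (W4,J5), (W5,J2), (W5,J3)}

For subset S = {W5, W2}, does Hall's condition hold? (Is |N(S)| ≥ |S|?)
Yes: |N(S)| = 3, |S| = 2

Subset S = {W5, W2}
Neighbors N(S) = {J1, J2, J3}

|N(S)| = 3, |S| = 2
Hall's condition: |N(S)| ≥ |S| is satisfied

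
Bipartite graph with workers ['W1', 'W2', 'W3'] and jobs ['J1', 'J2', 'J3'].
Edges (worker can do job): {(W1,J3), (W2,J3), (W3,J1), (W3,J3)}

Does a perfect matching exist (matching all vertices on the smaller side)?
No, maximum matching has size 2 < 3

Maximum matching has size 2, need 3 for perfect matching.
Unmatched workers: ['W2']
Unmatched jobs: ['J2']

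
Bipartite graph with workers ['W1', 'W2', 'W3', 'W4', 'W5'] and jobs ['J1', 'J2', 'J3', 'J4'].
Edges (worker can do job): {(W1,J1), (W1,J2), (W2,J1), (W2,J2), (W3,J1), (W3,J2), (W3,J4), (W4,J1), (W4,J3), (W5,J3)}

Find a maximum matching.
Matching: {(W1,J2), (W3,J4), (W4,J1), (W5,J3)}

Maximum matching (size 4):
  W1 → J2
  W3 → J4
  W4 → J1
  W5 → J3

Each worker is assigned to at most one job, and each job to at most one worker.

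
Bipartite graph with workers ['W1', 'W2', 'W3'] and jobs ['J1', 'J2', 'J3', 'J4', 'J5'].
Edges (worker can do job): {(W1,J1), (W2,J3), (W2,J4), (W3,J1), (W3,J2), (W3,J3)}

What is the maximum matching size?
Maximum matching size = 3

Maximum matching: {(W1,J1), (W2,J4), (W3,J3)}
Size: 3

This assigns 3 workers to 3 distinct jobs.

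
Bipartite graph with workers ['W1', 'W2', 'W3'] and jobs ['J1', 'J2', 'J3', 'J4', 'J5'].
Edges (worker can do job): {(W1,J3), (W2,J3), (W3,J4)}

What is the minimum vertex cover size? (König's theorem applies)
Minimum vertex cover size = 2

By König's theorem: in bipartite graphs,
min vertex cover = max matching = 2

Maximum matching has size 2, so minimum vertex cover also has size 2.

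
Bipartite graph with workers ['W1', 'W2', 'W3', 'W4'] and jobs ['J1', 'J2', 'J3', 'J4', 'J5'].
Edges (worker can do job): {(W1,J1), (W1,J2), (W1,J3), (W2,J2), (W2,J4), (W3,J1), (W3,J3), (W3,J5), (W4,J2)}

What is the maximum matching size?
Maximum matching size = 4

Maximum matching: {(W1,J3), (W2,J4), (W3,J5), (W4,J2)}
Size: 4

This assigns 4 workers to 4 distinct jobs.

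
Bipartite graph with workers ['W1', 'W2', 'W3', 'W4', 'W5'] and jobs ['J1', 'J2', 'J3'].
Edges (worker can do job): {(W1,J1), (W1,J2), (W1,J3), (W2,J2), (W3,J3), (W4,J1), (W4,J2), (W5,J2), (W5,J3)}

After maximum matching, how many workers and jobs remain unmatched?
Unmatched: 2 workers, 0 jobs

Maximum matching size: 3
Workers: 5 total, 3 matched, 2 unmatched
Jobs: 3 total, 3 matched, 0 unmatched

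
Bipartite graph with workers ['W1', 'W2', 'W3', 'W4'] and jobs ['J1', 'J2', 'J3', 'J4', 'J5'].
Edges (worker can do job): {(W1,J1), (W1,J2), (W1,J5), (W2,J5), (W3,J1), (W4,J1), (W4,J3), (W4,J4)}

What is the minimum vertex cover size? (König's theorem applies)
Minimum vertex cover size = 4

By König's theorem: in bipartite graphs,
min vertex cover = max matching = 4

Maximum matching has size 4, so minimum vertex cover also has size 4.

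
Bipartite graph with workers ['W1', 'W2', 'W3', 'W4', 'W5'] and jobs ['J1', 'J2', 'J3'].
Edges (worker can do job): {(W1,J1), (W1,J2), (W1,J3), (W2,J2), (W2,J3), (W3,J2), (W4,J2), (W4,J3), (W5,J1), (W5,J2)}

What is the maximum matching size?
Maximum matching size = 3

Maximum matching: {(W3,J2), (W4,J3), (W5,J1)}
Size: 3

This assigns 3 workers to 3 distinct jobs.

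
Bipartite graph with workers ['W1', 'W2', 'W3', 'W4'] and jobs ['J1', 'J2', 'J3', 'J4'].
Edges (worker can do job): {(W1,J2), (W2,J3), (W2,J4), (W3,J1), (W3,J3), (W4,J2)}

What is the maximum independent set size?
Maximum independent set = 5

By König's theorem:
- Min vertex cover = Max matching = 3
- Max independent set = Total vertices - Min vertex cover
- Max independent set = 8 - 3 = 5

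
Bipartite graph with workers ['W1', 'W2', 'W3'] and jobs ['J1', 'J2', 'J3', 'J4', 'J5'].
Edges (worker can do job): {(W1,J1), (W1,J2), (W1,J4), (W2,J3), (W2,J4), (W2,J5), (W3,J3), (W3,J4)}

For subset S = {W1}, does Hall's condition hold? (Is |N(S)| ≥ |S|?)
Yes: |N(S)| = 3, |S| = 1

Subset S = {W1}
Neighbors N(S) = {J1, J2, J4}

|N(S)| = 3, |S| = 1
Hall's condition: |N(S)| ≥ |S| is satisfied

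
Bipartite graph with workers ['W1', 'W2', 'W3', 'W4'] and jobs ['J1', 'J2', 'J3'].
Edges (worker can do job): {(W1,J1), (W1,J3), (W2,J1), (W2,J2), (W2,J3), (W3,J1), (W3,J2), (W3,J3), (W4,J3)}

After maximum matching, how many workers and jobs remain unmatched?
Unmatched: 1 workers, 0 jobs

Maximum matching size: 3
Workers: 4 total, 3 matched, 1 unmatched
Jobs: 3 total, 3 matched, 0 unmatched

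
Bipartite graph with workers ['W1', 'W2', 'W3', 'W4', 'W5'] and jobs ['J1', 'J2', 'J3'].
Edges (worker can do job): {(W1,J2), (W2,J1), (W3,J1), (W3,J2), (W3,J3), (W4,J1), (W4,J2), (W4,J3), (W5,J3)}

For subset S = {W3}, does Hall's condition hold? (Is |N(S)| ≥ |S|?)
Yes: |N(S)| = 3, |S| = 1

Subset S = {W3}
Neighbors N(S) = {J1, J2, J3}

|N(S)| = 3, |S| = 1
Hall's condition: |N(S)| ≥ |S| is satisfied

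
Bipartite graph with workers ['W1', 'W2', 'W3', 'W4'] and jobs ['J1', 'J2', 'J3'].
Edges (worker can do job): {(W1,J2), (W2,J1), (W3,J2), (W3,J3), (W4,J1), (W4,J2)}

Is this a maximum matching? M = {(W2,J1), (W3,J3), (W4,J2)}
Yes, size 3 is maximum

Proposed matching has size 3.
Maximum matching size for this graph: 3.

This is a maximum matching.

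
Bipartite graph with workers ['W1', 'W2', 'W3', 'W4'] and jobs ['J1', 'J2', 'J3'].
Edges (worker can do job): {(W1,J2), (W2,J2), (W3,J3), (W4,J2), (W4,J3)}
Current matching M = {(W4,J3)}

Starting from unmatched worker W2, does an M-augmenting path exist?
Yes: W2 → J2

An M-augmenting path alternates non-matching / matching edges, starting and ending at unmatched vertices.
Path: W2 → J2
(J2 is unmatched in M, so the path is augmenting.)
Flipping edges along this path would increase |M| from 1 to 2.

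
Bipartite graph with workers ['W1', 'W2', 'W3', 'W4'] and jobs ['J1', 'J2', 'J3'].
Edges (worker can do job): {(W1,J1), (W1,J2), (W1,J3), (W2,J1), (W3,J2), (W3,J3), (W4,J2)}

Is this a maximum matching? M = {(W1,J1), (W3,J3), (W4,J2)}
Yes, size 3 is maximum

Proposed matching has size 3.
Maximum matching size for this graph: 3.

This is a maximum matching.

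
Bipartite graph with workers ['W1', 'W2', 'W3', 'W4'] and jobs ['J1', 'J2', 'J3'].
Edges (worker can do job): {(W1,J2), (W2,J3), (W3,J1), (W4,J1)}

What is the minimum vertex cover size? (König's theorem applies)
Minimum vertex cover size = 3

By König's theorem: in bipartite graphs,
min vertex cover = max matching = 3

Maximum matching has size 3, so minimum vertex cover also has size 3.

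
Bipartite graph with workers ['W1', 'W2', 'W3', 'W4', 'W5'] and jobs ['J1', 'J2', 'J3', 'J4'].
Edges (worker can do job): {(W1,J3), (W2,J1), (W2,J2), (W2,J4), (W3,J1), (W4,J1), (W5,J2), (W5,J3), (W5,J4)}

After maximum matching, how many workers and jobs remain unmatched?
Unmatched: 1 workers, 0 jobs

Maximum matching size: 4
Workers: 5 total, 4 matched, 1 unmatched
Jobs: 4 total, 4 matched, 0 unmatched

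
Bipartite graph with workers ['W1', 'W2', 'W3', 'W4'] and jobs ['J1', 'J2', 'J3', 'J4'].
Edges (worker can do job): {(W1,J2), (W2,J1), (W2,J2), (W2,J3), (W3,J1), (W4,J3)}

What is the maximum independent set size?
Maximum independent set = 5

By König's theorem:
- Min vertex cover = Max matching = 3
- Max independent set = Total vertices - Min vertex cover
- Max independent set = 8 - 3 = 5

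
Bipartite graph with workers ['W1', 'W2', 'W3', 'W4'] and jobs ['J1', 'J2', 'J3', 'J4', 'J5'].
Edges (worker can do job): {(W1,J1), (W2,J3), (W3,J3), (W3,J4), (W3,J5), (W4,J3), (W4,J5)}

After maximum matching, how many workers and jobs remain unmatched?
Unmatched: 0 workers, 1 jobs

Maximum matching size: 4
Workers: 4 total, 4 matched, 0 unmatched
Jobs: 5 total, 4 matched, 1 unmatched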